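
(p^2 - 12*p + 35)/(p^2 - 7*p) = (p - 5)/p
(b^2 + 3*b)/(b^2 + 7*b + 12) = b/(b + 4)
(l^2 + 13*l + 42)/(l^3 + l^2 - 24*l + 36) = (l + 7)/(l^2 - 5*l + 6)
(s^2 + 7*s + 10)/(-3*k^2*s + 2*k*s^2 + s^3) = (s^2 + 7*s + 10)/(s*(-3*k^2 + 2*k*s + s^2))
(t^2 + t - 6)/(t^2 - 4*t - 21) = (t - 2)/(t - 7)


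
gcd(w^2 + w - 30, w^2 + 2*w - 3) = 1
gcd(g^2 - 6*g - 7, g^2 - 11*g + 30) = 1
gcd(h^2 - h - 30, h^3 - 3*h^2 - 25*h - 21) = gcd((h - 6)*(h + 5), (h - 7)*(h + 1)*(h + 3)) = 1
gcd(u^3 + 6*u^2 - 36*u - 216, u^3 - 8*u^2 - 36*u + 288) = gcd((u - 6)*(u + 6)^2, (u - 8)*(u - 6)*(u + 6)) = u^2 - 36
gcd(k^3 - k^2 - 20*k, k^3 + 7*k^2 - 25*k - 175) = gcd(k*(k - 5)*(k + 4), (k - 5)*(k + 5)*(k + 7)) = k - 5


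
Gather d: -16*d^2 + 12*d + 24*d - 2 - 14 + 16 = -16*d^2 + 36*d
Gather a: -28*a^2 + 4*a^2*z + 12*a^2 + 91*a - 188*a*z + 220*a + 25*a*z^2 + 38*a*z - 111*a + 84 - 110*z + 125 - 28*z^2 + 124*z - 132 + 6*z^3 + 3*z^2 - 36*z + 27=a^2*(4*z - 16) + a*(25*z^2 - 150*z + 200) + 6*z^3 - 25*z^2 - 22*z + 104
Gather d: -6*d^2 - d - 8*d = -6*d^2 - 9*d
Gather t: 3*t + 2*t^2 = 2*t^2 + 3*t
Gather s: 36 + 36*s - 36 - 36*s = 0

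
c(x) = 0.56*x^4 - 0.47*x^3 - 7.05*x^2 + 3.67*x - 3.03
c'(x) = 2.24*x^3 - 1.41*x^2 - 14.1*x + 3.67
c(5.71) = 295.86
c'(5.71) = 294.21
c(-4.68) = 142.20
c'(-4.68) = -190.83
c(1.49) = -12.01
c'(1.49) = -13.06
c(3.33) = -17.48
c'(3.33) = 23.80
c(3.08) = -21.94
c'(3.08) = 12.31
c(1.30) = -9.61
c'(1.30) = -12.12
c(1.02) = -6.51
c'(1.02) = -9.80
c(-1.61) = -21.49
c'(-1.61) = 13.37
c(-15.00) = 28291.92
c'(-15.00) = -7662.08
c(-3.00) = -19.44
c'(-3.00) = -27.20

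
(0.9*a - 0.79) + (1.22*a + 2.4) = 2.12*a + 1.61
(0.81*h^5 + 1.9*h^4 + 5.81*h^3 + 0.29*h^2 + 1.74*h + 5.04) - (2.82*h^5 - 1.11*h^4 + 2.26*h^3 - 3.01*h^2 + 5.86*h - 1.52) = -2.01*h^5 + 3.01*h^4 + 3.55*h^3 + 3.3*h^2 - 4.12*h + 6.56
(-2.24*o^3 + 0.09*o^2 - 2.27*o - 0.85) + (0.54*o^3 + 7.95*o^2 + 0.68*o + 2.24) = -1.7*o^3 + 8.04*o^2 - 1.59*o + 1.39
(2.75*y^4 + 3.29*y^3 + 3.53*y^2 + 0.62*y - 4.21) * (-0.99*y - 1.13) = -2.7225*y^5 - 6.3646*y^4 - 7.2124*y^3 - 4.6027*y^2 + 3.4673*y + 4.7573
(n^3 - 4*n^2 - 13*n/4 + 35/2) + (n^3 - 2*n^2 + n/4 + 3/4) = 2*n^3 - 6*n^2 - 3*n + 73/4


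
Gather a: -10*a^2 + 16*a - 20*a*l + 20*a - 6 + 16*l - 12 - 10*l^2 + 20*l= -10*a^2 + a*(36 - 20*l) - 10*l^2 + 36*l - 18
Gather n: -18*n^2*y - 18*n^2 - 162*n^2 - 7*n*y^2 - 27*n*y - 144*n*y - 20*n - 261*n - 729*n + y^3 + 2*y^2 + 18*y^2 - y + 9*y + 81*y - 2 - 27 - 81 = n^2*(-18*y - 180) + n*(-7*y^2 - 171*y - 1010) + y^3 + 20*y^2 + 89*y - 110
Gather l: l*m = l*m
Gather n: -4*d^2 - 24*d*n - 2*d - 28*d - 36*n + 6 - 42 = -4*d^2 - 30*d + n*(-24*d - 36) - 36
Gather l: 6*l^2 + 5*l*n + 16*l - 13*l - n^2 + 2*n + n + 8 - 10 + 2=6*l^2 + l*(5*n + 3) - n^2 + 3*n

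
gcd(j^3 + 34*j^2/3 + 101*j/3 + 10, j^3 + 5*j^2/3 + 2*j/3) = 1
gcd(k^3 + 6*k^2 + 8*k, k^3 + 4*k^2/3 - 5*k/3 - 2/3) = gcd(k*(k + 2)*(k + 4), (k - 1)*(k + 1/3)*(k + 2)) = k + 2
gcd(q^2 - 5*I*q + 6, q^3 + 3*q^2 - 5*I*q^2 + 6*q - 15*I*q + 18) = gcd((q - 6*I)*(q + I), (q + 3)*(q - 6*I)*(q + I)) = q^2 - 5*I*q + 6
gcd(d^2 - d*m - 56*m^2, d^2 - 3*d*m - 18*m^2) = 1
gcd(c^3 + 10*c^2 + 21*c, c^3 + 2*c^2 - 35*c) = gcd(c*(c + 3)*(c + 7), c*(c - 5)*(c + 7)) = c^2 + 7*c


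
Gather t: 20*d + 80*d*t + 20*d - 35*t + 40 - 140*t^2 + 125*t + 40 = 40*d - 140*t^2 + t*(80*d + 90) + 80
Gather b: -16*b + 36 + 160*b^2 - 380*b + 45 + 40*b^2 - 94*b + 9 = 200*b^2 - 490*b + 90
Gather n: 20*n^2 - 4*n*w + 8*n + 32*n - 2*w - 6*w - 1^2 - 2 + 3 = 20*n^2 + n*(40 - 4*w) - 8*w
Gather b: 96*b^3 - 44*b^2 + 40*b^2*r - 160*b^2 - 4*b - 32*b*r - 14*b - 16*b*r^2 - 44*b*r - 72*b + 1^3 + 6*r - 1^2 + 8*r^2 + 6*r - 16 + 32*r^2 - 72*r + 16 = 96*b^3 + b^2*(40*r - 204) + b*(-16*r^2 - 76*r - 90) + 40*r^2 - 60*r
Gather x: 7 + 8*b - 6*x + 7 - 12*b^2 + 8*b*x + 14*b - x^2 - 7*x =-12*b^2 + 22*b - x^2 + x*(8*b - 13) + 14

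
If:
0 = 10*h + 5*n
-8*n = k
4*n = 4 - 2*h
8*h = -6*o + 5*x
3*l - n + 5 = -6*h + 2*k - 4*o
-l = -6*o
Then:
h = -2/3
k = -32/3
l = -63/11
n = 4/3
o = -21/22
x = -73/33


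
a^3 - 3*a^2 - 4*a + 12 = (a - 3)*(a - 2)*(a + 2)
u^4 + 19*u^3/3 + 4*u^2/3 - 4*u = u*(u - 2/3)*(u + 1)*(u + 6)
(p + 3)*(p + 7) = p^2 + 10*p + 21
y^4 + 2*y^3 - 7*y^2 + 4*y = y*(y - 1)^2*(y + 4)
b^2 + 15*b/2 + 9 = (b + 3/2)*(b + 6)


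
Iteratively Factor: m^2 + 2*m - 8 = (m + 4)*(m - 2)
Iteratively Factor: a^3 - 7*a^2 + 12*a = (a)*(a^2 - 7*a + 12) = a*(a - 3)*(a - 4)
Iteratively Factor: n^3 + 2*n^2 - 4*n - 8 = (n - 2)*(n^2 + 4*n + 4) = (n - 2)*(n + 2)*(n + 2)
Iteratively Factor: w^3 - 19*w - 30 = (w + 3)*(w^2 - 3*w - 10) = (w - 5)*(w + 3)*(w + 2)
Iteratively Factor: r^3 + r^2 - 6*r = (r)*(r^2 + r - 6) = r*(r - 2)*(r + 3)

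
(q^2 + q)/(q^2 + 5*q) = (q + 1)/(q + 5)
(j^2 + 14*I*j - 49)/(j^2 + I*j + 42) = (j + 7*I)/(j - 6*I)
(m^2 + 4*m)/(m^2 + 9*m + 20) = m/(m + 5)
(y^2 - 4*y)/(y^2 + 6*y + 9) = y*(y - 4)/(y^2 + 6*y + 9)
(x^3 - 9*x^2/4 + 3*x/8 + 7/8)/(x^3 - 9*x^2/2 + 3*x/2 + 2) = (x - 7/4)/(x - 4)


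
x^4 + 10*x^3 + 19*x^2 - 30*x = x*(x - 1)*(x + 5)*(x + 6)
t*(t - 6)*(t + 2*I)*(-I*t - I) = -I*t^4 + 2*t^3 + 5*I*t^3 - 10*t^2 + 6*I*t^2 - 12*t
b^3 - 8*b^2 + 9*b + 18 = (b - 6)*(b - 3)*(b + 1)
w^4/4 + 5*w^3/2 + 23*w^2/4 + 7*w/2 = w*(w/4 + 1/2)*(w + 1)*(w + 7)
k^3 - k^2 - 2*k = k*(k - 2)*(k + 1)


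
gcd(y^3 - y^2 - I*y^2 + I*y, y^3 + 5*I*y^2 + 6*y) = y^2 - I*y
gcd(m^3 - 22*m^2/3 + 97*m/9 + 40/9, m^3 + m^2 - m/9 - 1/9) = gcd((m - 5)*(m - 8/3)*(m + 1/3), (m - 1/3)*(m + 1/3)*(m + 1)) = m + 1/3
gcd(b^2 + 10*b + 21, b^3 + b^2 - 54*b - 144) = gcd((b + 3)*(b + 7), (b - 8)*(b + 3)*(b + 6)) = b + 3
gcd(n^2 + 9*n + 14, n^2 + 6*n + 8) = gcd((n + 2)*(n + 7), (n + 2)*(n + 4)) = n + 2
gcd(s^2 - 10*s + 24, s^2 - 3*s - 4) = s - 4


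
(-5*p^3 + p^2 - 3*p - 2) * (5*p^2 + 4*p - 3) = -25*p^5 - 15*p^4 + 4*p^3 - 25*p^2 + p + 6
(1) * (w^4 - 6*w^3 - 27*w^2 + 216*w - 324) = w^4 - 6*w^3 - 27*w^2 + 216*w - 324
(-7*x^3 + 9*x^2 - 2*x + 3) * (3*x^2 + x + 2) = -21*x^5 + 20*x^4 - 11*x^3 + 25*x^2 - x + 6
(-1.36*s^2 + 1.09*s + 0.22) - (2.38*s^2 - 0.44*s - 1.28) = -3.74*s^2 + 1.53*s + 1.5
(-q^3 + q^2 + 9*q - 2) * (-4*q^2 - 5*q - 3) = 4*q^5 + q^4 - 38*q^3 - 40*q^2 - 17*q + 6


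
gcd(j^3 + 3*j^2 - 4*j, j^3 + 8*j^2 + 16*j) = j^2 + 4*j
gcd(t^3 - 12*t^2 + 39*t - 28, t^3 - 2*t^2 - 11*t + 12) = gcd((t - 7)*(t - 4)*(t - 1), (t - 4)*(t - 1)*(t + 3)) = t^2 - 5*t + 4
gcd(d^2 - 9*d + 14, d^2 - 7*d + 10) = d - 2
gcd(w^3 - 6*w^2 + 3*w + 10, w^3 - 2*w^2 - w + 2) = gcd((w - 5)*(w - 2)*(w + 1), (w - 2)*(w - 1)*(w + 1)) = w^2 - w - 2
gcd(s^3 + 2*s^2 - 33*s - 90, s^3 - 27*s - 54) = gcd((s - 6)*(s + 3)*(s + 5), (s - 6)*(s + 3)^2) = s^2 - 3*s - 18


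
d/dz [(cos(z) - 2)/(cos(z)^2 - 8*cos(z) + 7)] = (cos(z)^2 - 4*cos(z) + 9)*sin(z)/(cos(z)^2 - 8*cos(z) + 7)^2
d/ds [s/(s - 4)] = -4/(s - 4)^2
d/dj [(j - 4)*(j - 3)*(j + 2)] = 3*j^2 - 10*j - 2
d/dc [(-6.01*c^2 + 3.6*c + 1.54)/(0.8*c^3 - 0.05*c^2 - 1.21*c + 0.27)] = (4.808*c^4 - 5.76*c^3 + 3.7561*c^2 - 3.0914*c + 2.8354)/(0.64*c^6 - 0.08*c^5 - 1.9335*c^4 + 0.553*c^3 + 1.4371*c^2 - 0.6534*c + 0.0729)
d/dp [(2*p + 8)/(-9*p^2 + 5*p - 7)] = 18*(p^2 + 8*p - 3)/(81*p^4 - 90*p^3 + 151*p^2 - 70*p + 49)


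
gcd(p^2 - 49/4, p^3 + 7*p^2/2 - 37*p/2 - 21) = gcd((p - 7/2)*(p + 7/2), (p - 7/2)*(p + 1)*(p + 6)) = p - 7/2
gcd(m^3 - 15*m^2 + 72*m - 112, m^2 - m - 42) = m - 7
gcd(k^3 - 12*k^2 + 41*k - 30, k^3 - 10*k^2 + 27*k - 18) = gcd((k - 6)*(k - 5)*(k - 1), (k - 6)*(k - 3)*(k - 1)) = k^2 - 7*k + 6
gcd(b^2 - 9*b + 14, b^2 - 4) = b - 2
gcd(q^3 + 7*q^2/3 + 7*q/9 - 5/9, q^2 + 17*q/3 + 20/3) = q + 5/3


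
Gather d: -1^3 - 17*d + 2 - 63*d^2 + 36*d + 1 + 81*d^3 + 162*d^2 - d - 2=81*d^3 + 99*d^2 + 18*d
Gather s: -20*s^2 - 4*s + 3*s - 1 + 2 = -20*s^2 - s + 1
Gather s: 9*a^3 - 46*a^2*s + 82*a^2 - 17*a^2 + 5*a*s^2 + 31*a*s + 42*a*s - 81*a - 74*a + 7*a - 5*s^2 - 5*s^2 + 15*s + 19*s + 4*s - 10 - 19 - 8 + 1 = 9*a^3 + 65*a^2 - 148*a + s^2*(5*a - 10) + s*(-46*a^2 + 73*a + 38) - 36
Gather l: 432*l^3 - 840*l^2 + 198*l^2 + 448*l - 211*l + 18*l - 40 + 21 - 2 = 432*l^3 - 642*l^2 + 255*l - 21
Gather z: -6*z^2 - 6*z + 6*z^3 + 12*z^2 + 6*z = 6*z^3 + 6*z^2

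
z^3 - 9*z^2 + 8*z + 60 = (z - 6)*(z - 5)*(z + 2)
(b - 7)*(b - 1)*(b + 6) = b^3 - 2*b^2 - 41*b + 42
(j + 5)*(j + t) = j^2 + j*t + 5*j + 5*t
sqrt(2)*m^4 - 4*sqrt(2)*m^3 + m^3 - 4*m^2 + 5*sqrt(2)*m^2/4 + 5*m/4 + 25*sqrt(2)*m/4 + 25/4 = (m - 5/2)^2*(m + sqrt(2)/2)*(sqrt(2)*m + sqrt(2))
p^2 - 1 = (p - 1)*(p + 1)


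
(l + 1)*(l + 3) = l^2 + 4*l + 3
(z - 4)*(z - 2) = z^2 - 6*z + 8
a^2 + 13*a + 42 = (a + 6)*(a + 7)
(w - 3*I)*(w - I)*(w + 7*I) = w^3 + 3*I*w^2 + 25*w - 21*I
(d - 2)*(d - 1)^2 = d^3 - 4*d^2 + 5*d - 2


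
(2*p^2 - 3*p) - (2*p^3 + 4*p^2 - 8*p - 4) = -2*p^3 - 2*p^2 + 5*p + 4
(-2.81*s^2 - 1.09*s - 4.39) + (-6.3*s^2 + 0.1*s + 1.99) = -9.11*s^2 - 0.99*s - 2.4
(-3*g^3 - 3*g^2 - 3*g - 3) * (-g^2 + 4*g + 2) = 3*g^5 - 9*g^4 - 15*g^3 - 15*g^2 - 18*g - 6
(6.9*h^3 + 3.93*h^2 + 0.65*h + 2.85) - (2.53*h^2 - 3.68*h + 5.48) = 6.9*h^3 + 1.4*h^2 + 4.33*h - 2.63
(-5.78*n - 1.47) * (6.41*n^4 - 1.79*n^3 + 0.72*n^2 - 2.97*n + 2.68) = -37.0498*n^5 + 0.923500000000001*n^4 - 1.5303*n^3 + 16.1082*n^2 - 11.1245*n - 3.9396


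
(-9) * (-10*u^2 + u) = 90*u^2 - 9*u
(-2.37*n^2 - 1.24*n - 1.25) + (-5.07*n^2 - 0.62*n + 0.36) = -7.44*n^2 - 1.86*n - 0.89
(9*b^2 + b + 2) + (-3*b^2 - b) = 6*b^2 + 2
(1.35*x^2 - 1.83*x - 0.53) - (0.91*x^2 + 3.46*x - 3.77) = 0.44*x^2 - 5.29*x + 3.24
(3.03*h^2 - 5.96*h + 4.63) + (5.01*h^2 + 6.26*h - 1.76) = 8.04*h^2 + 0.3*h + 2.87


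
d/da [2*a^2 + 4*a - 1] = 4*a + 4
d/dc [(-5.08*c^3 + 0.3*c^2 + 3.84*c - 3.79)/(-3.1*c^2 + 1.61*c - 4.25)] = (15.748*c^4 - 16.3576*c^3 + 77.157*c^2 - 26.048*c - 10.2181)/(9.61*c^4 - 9.982*c^3 + 28.9421*c^2 - 13.685*c + 18.0625)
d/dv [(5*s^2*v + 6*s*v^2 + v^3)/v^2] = -5*s^2/v^2 + 1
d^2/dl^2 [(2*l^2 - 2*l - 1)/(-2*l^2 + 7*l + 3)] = 2*(-20*l^3 - 24*l^2 - 6*l - 5)/(8*l^6 - 84*l^5 + 258*l^4 - 91*l^3 - 387*l^2 - 189*l - 27)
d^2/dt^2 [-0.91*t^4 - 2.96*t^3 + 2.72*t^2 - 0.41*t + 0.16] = -10.92*t^2 - 17.76*t + 5.44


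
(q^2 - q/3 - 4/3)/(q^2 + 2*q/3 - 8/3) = (q + 1)/(q + 2)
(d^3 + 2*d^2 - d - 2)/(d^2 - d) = d + 3 + 2/d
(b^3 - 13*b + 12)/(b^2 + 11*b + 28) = (b^2 - 4*b + 3)/(b + 7)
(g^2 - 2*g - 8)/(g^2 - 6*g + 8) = (g + 2)/(g - 2)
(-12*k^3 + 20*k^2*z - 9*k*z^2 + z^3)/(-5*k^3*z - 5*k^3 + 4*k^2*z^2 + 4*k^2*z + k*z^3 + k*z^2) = (12*k^2 - 8*k*z + z^2)/(k*(5*k*z + 5*k + z^2 + z))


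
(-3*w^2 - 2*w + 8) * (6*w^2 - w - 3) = -18*w^4 - 9*w^3 + 59*w^2 - 2*w - 24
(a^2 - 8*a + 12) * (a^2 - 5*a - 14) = a^4 - 13*a^3 + 38*a^2 + 52*a - 168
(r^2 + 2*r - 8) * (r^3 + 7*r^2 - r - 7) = r^5 + 9*r^4 + 5*r^3 - 65*r^2 - 6*r + 56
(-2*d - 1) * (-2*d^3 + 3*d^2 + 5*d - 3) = 4*d^4 - 4*d^3 - 13*d^2 + d + 3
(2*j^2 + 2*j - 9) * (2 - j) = -2*j^3 + 2*j^2 + 13*j - 18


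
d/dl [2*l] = 2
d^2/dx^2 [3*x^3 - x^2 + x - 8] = 18*x - 2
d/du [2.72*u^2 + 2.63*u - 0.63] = 5.44*u + 2.63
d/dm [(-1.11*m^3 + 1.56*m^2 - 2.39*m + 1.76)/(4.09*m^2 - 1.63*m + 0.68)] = (-4.5399*m^4 + 3.6186*m^3 + 4.9679*m^2 - 12.2752*m + 1.2436)/(16.7281*m^4 - 13.3334*m^3 + 8.2193*m^2 - 2.2168*m + 0.4624)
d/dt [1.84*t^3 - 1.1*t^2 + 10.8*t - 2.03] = 5.52*t^2 - 2.2*t + 10.8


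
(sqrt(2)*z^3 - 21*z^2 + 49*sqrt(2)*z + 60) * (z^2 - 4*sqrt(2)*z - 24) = sqrt(2)*z^5 - 29*z^4 + 109*sqrt(2)*z^3 + 172*z^2 - 1416*sqrt(2)*z - 1440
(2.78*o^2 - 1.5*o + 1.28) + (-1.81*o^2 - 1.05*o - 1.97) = 0.97*o^2 - 2.55*o - 0.69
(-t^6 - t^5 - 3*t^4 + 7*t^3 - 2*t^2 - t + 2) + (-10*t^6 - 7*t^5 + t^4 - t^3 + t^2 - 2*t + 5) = -11*t^6 - 8*t^5 - 2*t^4 + 6*t^3 - t^2 - 3*t + 7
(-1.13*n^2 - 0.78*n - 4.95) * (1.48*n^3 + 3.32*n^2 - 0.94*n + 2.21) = -1.6724*n^5 - 4.906*n^4 - 8.8534*n^3 - 18.1981*n^2 + 2.9292*n - 10.9395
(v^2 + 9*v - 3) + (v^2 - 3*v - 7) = 2*v^2 + 6*v - 10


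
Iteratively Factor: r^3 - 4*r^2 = (r)*(r^2 - 4*r) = r*(r - 4)*(r)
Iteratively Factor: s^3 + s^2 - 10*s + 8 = (s - 1)*(s^2 + 2*s - 8) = (s - 2)*(s - 1)*(s + 4)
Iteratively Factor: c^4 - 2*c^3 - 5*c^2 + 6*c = (c - 1)*(c^3 - c^2 - 6*c) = (c - 3)*(c - 1)*(c^2 + 2*c) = c*(c - 3)*(c - 1)*(c + 2)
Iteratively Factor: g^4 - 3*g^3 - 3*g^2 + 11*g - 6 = (g + 2)*(g^3 - 5*g^2 + 7*g - 3) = (g - 1)*(g + 2)*(g^2 - 4*g + 3) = (g - 3)*(g - 1)*(g + 2)*(g - 1)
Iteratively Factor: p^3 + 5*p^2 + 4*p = (p)*(p^2 + 5*p + 4) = p*(p + 4)*(p + 1)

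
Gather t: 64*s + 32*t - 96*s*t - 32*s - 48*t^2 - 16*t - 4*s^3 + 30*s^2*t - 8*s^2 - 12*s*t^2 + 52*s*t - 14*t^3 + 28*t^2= -4*s^3 - 8*s^2 + 32*s - 14*t^3 + t^2*(-12*s - 20) + t*(30*s^2 - 44*s + 16)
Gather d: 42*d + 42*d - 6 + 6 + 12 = 84*d + 12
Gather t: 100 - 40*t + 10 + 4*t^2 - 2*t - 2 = 4*t^2 - 42*t + 108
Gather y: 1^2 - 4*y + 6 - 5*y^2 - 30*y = -5*y^2 - 34*y + 7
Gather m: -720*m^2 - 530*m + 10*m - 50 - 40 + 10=-720*m^2 - 520*m - 80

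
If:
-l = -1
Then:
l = 1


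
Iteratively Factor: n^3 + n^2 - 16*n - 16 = (n + 4)*(n^2 - 3*n - 4) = (n - 4)*(n + 4)*(n + 1)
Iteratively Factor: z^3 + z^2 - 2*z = (z + 2)*(z^2 - z) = (z - 1)*(z + 2)*(z)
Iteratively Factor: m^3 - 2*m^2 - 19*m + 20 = (m - 5)*(m^2 + 3*m - 4) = (m - 5)*(m + 4)*(m - 1)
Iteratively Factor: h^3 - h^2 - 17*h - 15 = (h + 3)*(h^2 - 4*h - 5) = (h + 1)*(h + 3)*(h - 5)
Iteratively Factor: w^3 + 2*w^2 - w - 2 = (w + 2)*(w^2 - 1) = (w + 1)*(w + 2)*(w - 1)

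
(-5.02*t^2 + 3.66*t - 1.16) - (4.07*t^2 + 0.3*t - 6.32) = -9.09*t^2 + 3.36*t + 5.16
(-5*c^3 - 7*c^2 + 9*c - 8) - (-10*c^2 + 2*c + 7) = -5*c^3 + 3*c^2 + 7*c - 15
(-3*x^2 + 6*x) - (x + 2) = -3*x^2 + 5*x - 2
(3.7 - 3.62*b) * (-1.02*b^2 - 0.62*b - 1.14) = 3.6924*b^3 - 1.5296*b^2 + 1.8328*b - 4.218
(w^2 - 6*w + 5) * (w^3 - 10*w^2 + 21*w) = w^5 - 16*w^4 + 86*w^3 - 176*w^2 + 105*w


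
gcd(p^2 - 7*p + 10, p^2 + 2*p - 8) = p - 2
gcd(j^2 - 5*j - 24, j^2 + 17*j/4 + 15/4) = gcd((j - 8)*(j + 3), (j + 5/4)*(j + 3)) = j + 3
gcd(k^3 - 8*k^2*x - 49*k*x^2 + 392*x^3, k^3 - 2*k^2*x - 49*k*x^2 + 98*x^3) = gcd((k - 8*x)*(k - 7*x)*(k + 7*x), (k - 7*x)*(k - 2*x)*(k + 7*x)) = -k^2 + 49*x^2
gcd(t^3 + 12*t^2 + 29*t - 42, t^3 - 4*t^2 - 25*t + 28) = t - 1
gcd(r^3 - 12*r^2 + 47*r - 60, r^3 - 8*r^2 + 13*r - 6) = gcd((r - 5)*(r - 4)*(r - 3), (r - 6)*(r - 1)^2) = 1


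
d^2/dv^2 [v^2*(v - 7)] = 6*v - 14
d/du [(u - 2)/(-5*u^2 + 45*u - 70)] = 1/(5*(u^2 - 14*u + 49))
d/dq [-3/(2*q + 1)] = 6/(2*q + 1)^2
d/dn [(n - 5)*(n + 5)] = 2*n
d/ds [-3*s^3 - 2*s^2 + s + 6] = -9*s^2 - 4*s + 1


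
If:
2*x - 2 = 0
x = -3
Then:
No Solution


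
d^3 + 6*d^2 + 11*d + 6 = (d + 1)*(d + 2)*(d + 3)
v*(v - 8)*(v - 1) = v^3 - 9*v^2 + 8*v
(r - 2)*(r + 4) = r^2 + 2*r - 8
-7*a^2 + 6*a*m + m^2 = (-a + m)*(7*a + m)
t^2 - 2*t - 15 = (t - 5)*(t + 3)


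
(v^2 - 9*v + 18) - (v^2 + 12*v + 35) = -21*v - 17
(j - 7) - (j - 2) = -5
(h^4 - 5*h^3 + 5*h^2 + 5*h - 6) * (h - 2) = h^5 - 7*h^4 + 15*h^3 - 5*h^2 - 16*h + 12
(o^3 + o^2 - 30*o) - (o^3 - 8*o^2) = 9*o^2 - 30*o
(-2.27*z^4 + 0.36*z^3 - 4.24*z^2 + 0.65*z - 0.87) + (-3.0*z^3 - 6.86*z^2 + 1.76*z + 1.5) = -2.27*z^4 - 2.64*z^3 - 11.1*z^2 + 2.41*z + 0.63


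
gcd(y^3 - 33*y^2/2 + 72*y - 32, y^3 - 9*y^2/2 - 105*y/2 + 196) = y - 8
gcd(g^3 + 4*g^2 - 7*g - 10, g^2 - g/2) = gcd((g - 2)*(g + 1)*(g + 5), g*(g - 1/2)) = 1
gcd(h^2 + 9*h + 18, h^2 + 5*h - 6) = h + 6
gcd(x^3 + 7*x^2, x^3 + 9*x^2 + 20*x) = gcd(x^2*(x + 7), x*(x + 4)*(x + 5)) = x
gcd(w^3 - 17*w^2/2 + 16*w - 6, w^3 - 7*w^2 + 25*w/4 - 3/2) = w^2 - 13*w/2 + 3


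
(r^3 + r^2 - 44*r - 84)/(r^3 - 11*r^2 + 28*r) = (r^2 + 8*r + 12)/(r*(r - 4))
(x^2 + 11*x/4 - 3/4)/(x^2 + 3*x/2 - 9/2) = (4*x - 1)/(2*(2*x - 3))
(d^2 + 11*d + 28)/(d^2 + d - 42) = (d + 4)/(d - 6)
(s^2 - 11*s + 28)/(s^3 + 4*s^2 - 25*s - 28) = (s - 7)/(s^2 + 8*s + 7)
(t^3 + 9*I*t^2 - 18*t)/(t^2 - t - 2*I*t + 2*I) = t*(t^2 + 9*I*t - 18)/(t^2 - t - 2*I*t + 2*I)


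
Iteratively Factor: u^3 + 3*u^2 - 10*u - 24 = (u + 4)*(u^2 - u - 6) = (u - 3)*(u + 4)*(u + 2)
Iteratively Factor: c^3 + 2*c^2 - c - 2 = (c + 2)*(c^2 - 1) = (c - 1)*(c + 2)*(c + 1)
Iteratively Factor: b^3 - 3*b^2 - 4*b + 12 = (b + 2)*(b^2 - 5*b + 6) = (b - 3)*(b + 2)*(b - 2)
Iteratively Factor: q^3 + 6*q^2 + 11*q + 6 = (q + 3)*(q^2 + 3*q + 2) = (q + 1)*(q + 3)*(q + 2)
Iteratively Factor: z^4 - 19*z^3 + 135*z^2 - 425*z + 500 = (z - 5)*(z^3 - 14*z^2 + 65*z - 100) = (z - 5)*(z - 4)*(z^2 - 10*z + 25) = (z - 5)^2*(z - 4)*(z - 5)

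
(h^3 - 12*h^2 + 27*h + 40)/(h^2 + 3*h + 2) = (h^2 - 13*h + 40)/(h + 2)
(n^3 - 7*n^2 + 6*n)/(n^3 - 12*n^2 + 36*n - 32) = n*(n^2 - 7*n + 6)/(n^3 - 12*n^2 + 36*n - 32)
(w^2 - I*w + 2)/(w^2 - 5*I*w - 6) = (w + I)/(w - 3*I)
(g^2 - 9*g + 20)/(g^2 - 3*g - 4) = (g - 5)/(g + 1)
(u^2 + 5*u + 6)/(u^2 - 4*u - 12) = (u + 3)/(u - 6)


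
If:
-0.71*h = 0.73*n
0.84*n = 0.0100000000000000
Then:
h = -0.01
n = 0.01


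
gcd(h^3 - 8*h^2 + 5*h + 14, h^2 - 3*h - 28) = h - 7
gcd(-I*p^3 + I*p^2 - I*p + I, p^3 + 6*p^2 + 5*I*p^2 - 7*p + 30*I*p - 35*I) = p - 1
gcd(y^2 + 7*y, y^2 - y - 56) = y + 7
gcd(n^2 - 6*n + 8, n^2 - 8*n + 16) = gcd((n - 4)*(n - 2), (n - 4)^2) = n - 4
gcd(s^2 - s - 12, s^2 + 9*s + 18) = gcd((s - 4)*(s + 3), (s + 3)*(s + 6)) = s + 3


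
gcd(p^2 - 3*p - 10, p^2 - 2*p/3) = 1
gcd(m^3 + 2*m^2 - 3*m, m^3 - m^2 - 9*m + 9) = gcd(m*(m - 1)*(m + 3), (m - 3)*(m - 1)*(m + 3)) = m^2 + 2*m - 3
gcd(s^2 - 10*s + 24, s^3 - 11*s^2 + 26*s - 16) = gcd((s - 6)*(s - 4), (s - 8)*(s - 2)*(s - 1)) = 1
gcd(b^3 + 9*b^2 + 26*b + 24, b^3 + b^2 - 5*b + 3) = b + 3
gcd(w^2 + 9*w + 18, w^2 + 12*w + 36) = w + 6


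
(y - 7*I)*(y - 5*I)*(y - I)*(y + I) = y^4 - 12*I*y^3 - 34*y^2 - 12*I*y - 35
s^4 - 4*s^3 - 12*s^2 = s^2*(s - 6)*(s + 2)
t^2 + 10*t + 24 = (t + 4)*(t + 6)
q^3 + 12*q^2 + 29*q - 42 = (q - 1)*(q + 6)*(q + 7)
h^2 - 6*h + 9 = (h - 3)^2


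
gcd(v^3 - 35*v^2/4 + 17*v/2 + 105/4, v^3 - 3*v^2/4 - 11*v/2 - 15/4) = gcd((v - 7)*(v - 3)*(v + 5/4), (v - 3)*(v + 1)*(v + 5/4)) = v^2 - 7*v/4 - 15/4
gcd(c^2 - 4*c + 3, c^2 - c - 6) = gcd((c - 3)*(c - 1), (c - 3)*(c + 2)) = c - 3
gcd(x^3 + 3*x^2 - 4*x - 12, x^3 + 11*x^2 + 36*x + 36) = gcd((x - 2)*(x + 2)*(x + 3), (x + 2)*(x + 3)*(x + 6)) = x^2 + 5*x + 6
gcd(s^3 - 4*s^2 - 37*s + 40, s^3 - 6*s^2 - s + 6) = s - 1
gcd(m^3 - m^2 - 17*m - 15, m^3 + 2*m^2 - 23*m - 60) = m^2 - 2*m - 15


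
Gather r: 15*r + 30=15*r + 30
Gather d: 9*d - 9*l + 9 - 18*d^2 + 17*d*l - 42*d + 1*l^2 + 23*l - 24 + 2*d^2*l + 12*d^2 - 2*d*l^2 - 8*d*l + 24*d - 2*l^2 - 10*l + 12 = d^2*(2*l - 6) + d*(-2*l^2 + 9*l - 9) - l^2 + 4*l - 3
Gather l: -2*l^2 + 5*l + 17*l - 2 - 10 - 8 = -2*l^2 + 22*l - 20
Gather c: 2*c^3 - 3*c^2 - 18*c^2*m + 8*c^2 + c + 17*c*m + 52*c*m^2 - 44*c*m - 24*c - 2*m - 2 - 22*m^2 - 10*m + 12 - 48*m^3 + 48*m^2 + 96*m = 2*c^3 + c^2*(5 - 18*m) + c*(52*m^2 - 27*m - 23) - 48*m^3 + 26*m^2 + 84*m + 10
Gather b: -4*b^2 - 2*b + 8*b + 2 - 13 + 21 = -4*b^2 + 6*b + 10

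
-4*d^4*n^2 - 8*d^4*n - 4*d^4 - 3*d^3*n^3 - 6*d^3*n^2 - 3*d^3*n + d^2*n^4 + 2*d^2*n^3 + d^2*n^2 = (-4*d + n)*(d + n)*(d*n + d)^2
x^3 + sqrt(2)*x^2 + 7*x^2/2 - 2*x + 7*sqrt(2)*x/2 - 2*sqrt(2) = (x - 1/2)*(x + 4)*(x + sqrt(2))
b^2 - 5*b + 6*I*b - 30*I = (b - 5)*(b + 6*I)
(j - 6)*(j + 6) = j^2 - 36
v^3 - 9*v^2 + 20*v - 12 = (v - 6)*(v - 2)*(v - 1)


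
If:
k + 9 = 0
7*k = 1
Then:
No Solution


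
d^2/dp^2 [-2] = 0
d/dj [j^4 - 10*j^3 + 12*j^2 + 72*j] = 4*j^3 - 30*j^2 + 24*j + 72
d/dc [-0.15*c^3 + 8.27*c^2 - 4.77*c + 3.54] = -0.45*c^2 + 16.54*c - 4.77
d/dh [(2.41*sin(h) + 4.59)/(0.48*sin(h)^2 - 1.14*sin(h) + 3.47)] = (-1.1568*sin(h)^2 - 4.4064*sin(h) + 13.5953)*cos(h)/(0.2304*sin(h)^4 - 1.0944*sin(h)^3 + 4.6308*sin(h)^2 - 7.9116*sin(h) + 12.0409)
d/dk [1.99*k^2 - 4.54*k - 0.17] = 3.98*k - 4.54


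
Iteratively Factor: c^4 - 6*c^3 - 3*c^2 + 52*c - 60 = (c - 5)*(c^3 - c^2 - 8*c + 12) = (c - 5)*(c - 2)*(c^2 + c - 6) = (c - 5)*(c - 2)^2*(c + 3)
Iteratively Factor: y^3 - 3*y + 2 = (y - 1)*(y^2 + y - 2) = (y - 1)^2*(y + 2)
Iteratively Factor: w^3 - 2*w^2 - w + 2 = (w - 2)*(w^2 - 1) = (w - 2)*(w + 1)*(w - 1)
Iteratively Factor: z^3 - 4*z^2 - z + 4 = (z - 1)*(z^2 - 3*z - 4) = (z - 1)*(z + 1)*(z - 4)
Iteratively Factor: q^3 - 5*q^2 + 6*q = (q - 3)*(q^2 - 2*q) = (q - 3)*(q - 2)*(q)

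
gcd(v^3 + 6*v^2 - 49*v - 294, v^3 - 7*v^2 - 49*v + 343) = v^2 - 49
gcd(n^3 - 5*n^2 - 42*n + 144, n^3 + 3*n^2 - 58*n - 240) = n^2 - 2*n - 48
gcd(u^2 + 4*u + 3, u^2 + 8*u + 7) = u + 1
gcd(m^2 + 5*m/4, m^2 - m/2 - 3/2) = 1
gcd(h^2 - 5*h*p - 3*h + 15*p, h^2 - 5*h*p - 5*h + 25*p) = -h + 5*p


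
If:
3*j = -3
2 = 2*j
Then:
No Solution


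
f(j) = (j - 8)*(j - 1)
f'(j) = 2*j - 9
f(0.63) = 2.73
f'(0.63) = -7.74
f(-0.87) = 16.59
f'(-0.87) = -10.74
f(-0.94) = 17.34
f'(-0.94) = -10.88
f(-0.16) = 9.47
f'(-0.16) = -9.32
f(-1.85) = 28.07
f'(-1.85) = -12.70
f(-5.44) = 86.55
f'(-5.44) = -19.88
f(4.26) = -12.19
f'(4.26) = -0.48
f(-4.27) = 64.66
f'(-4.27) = -17.54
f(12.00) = 44.00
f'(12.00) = 15.00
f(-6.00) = 98.00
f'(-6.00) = -21.00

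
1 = 1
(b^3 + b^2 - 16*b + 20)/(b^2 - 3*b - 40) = (b^2 - 4*b + 4)/(b - 8)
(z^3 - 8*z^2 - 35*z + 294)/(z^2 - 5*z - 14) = (z^2 - z - 42)/(z + 2)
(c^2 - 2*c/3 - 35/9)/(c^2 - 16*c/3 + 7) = (c + 5/3)/(c - 3)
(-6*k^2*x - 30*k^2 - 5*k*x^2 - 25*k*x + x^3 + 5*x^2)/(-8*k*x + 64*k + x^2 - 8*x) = (6*k^2*x + 30*k^2 + 5*k*x^2 + 25*k*x - x^3 - 5*x^2)/(8*k*x - 64*k - x^2 + 8*x)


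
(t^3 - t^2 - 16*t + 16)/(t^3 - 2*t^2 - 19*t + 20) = (t - 4)/(t - 5)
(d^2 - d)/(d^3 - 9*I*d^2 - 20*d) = (1 - d)/(-d^2 + 9*I*d + 20)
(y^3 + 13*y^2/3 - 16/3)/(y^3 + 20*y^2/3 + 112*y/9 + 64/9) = 3*(y - 1)/(3*y + 4)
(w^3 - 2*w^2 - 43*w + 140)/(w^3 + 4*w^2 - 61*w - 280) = (w^2 - 9*w + 20)/(w^2 - 3*w - 40)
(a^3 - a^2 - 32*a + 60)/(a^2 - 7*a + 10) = a + 6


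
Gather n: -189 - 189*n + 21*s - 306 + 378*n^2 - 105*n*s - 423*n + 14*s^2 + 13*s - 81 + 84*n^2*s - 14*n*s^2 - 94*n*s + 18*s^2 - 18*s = n^2*(84*s + 378) + n*(-14*s^2 - 199*s - 612) + 32*s^2 + 16*s - 576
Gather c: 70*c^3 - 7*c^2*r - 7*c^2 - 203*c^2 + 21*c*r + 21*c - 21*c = 70*c^3 + c^2*(-7*r - 210) + 21*c*r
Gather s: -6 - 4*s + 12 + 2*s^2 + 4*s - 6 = 2*s^2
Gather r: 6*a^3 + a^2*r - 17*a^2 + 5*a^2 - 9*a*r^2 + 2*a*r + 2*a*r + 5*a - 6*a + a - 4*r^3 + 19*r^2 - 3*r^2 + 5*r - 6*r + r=6*a^3 - 12*a^2 - 4*r^3 + r^2*(16 - 9*a) + r*(a^2 + 4*a)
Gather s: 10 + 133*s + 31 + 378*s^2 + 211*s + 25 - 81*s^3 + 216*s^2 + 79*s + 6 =-81*s^3 + 594*s^2 + 423*s + 72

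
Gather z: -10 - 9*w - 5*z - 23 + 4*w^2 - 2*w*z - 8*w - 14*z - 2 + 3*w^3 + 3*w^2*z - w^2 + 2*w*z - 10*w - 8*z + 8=3*w^3 + 3*w^2 - 27*w + z*(3*w^2 - 27) - 27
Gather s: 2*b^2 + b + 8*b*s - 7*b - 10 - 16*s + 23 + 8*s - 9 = 2*b^2 - 6*b + s*(8*b - 8) + 4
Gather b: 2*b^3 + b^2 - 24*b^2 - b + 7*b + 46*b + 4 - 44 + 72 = 2*b^3 - 23*b^2 + 52*b + 32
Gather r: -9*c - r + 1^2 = -9*c - r + 1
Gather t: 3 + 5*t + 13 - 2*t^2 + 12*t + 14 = -2*t^2 + 17*t + 30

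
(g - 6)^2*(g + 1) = g^3 - 11*g^2 + 24*g + 36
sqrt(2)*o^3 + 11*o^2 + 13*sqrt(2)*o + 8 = (o + sqrt(2))*(o + 4*sqrt(2))*(sqrt(2)*o + 1)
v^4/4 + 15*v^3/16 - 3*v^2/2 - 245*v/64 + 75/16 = (v/4 + 1)*(v - 3/2)*(v - 5/4)*(v + 5/2)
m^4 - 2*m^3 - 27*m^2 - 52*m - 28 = (m - 7)*(m + 1)*(m + 2)^2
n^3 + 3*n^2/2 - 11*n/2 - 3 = (n - 2)*(n + 1/2)*(n + 3)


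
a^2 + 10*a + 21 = (a + 3)*(a + 7)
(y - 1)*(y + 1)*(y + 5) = y^3 + 5*y^2 - y - 5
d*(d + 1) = d^2 + d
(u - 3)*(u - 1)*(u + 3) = u^3 - u^2 - 9*u + 9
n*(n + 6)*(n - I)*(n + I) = n^4 + 6*n^3 + n^2 + 6*n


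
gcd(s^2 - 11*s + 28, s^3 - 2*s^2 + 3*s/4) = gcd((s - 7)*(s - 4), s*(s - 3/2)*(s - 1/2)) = 1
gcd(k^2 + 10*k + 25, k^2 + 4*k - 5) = k + 5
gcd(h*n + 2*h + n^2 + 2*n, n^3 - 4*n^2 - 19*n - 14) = n + 2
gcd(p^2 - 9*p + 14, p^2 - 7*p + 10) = p - 2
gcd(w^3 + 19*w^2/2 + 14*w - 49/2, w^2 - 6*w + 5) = w - 1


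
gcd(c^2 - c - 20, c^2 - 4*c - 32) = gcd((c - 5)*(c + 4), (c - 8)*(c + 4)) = c + 4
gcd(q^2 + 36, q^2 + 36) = q^2 + 36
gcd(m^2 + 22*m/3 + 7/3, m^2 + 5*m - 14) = m + 7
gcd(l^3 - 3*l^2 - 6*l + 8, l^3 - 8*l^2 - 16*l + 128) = l - 4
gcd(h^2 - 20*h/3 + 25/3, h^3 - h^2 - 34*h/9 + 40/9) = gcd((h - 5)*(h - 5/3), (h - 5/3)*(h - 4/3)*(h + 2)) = h - 5/3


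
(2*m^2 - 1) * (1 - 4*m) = -8*m^3 + 2*m^2 + 4*m - 1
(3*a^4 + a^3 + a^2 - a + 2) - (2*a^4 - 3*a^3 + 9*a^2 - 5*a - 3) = a^4 + 4*a^3 - 8*a^2 + 4*a + 5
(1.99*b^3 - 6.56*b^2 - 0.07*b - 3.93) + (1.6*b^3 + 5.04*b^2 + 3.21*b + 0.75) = 3.59*b^3 - 1.52*b^2 + 3.14*b - 3.18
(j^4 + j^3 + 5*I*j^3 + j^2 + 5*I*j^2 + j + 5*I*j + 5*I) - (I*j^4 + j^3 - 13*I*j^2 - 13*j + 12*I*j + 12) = j^4 - I*j^4 + 5*I*j^3 + j^2 + 18*I*j^2 + 14*j - 7*I*j - 12 + 5*I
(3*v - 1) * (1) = 3*v - 1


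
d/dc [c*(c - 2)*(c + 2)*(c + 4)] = 4*c^3 + 12*c^2 - 8*c - 16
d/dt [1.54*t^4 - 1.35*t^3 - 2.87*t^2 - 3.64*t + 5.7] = 6.16*t^3 - 4.05*t^2 - 5.74*t - 3.64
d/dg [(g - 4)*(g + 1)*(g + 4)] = 3*g^2 + 2*g - 16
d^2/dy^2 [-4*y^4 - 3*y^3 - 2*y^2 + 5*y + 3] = -48*y^2 - 18*y - 4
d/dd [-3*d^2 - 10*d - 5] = -6*d - 10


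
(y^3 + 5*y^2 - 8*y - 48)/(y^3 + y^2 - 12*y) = (y + 4)/y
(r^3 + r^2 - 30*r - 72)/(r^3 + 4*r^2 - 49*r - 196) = (r^2 - 3*r - 18)/(r^2 - 49)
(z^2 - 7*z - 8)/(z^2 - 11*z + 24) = (z + 1)/(z - 3)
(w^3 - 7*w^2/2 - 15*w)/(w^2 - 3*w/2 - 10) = w*(w - 6)/(w - 4)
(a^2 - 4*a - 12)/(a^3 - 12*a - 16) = (a - 6)/(a^2 - 2*a - 8)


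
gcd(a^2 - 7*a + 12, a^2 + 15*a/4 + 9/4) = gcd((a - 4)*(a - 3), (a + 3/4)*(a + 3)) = 1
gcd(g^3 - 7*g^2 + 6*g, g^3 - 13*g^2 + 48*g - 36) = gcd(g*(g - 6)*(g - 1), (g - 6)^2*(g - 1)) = g^2 - 7*g + 6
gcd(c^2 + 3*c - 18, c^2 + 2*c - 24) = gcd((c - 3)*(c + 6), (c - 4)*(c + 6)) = c + 6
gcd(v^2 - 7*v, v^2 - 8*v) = v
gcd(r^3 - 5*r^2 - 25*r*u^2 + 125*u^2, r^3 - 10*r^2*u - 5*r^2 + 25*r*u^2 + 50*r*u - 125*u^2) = r^2 - 5*r*u - 5*r + 25*u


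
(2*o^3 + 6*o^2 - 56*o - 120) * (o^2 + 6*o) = 2*o^5 + 18*o^4 - 20*o^3 - 456*o^2 - 720*o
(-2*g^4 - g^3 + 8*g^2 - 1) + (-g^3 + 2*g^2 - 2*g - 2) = -2*g^4 - 2*g^3 + 10*g^2 - 2*g - 3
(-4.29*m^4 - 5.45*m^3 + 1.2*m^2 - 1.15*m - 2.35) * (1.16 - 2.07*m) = 8.8803*m^5 + 6.3051*m^4 - 8.806*m^3 + 3.7725*m^2 + 3.5305*m - 2.726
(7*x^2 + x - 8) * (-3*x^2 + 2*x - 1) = -21*x^4 + 11*x^3 + 19*x^2 - 17*x + 8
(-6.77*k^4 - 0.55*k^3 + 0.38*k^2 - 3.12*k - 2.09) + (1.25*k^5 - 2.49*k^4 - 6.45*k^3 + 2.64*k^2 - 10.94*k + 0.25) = 1.25*k^5 - 9.26*k^4 - 7.0*k^3 + 3.02*k^2 - 14.06*k - 1.84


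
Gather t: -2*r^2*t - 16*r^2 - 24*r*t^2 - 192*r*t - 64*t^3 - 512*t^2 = -16*r^2 - 64*t^3 + t^2*(-24*r - 512) + t*(-2*r^2 - 192*r)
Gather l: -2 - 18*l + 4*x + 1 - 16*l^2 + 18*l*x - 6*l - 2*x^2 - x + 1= -16*l^2 + l*(18*x - 24) - 2*x^2 + 3*x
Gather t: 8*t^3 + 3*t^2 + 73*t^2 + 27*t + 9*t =8*t^3 + 76*t^2 + 36*t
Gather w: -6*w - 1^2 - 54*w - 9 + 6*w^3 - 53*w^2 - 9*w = 6*w^3 - 53*w^2 - 69*w - 10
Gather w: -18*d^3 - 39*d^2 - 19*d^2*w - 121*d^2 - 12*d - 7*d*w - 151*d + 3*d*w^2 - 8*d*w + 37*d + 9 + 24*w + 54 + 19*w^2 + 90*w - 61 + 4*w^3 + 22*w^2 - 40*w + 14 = -18*d^3 - 160*d^2 - 126*d + 4*w^3 + w^2*(3*d + 41) + w*(-19*d^2 - 15*d + 74) + 16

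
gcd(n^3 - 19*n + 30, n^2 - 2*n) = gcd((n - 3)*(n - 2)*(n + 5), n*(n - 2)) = n - 2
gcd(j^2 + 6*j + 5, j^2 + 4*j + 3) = j + 1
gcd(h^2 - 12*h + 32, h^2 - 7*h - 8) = h - 8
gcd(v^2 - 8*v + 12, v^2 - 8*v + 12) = v^2 - 8*v + 12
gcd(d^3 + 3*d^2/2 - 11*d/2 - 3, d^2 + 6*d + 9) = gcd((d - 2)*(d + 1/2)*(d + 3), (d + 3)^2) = d + 3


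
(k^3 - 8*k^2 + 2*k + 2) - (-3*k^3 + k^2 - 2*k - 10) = 4*k^3 - 9*k^2 + 4*k + 12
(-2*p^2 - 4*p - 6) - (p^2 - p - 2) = -3*p^2 - 3*p - 4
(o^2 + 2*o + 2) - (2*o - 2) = o^2 + 4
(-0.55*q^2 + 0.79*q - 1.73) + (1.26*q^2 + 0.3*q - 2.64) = 0.71*q^2 + 1.09*q - 4.37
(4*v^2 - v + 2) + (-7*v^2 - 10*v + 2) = -3*v^2 - 11*v + 4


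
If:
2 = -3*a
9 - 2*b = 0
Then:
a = -2/3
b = 9/2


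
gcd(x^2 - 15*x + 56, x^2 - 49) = x - 7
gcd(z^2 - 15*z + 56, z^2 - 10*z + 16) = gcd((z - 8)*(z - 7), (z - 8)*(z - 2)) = z - 8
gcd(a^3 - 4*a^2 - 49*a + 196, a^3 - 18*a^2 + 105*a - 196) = a^2 - 11*a + 28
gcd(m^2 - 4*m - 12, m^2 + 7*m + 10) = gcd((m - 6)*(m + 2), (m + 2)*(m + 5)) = m + 2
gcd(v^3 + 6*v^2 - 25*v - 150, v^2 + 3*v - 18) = v + 6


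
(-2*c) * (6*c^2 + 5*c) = -12*c^3 - 10*c^2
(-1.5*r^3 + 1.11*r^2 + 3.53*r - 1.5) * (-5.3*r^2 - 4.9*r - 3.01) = 7.95*r^5 + 1.467*r^4 - 19.633*r^3 - 12.6881*r^2 - 3.2753*r + 4.515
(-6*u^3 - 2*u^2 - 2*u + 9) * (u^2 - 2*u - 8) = -6*u^5 + 10*u^4 + 50*u^3 + 29*u^2 - 2*u - 72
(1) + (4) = 5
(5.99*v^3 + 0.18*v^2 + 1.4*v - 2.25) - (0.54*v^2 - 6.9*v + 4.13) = 5.99*v^3 - 0.36*v^2 + 8.3*v - 6.38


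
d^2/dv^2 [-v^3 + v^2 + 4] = 2 - 6*v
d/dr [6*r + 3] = 6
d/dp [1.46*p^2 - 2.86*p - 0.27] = 2.92*p - 2.86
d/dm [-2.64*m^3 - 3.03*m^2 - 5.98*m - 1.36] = -7.92*m^2 - 6.06*m - 5.98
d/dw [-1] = 0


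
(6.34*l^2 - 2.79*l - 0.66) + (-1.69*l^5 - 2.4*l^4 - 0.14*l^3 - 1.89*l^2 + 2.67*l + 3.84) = -1.69*l^5 - 2.4*l^4 - 0.14*l^3 + 4.45*l^2 - 0.12*l + 3.18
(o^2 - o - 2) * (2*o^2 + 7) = 2*o^4 - 2*o^3 + 3*o^2 - 7*o - 14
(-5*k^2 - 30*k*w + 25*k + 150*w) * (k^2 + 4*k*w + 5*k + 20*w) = -5*k^4 - 50*k^3*w - 120*k^2*w^2 + 125*k^2 + 1250*k*w + 3000*w^2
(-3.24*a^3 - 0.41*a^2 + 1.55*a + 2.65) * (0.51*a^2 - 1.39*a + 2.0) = -1.6524*a^5 + 4.2945*a^4 - 5.1196*a^3 - 1.623*a^2 - 0.583499999999999*a + 5.3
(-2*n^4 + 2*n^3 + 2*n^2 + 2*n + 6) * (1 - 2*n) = 4*n^5 - 6*n^4 - 2*n^3 - 2*n^2 - 10*n + 6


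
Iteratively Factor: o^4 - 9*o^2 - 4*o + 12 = (o - 3)*(o^3 + 3*o^2 - 4) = (o - 3)*(o - 1)*(o^2 + 4*o + 4) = (o - 3)*(o - 1)*(o + 2)*(o + 2)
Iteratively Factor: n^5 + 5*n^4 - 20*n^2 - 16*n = (n)*(n^4 + 5*n^3 - 20*n - 16) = n*(n + 1)*(n^3 + 4*n^2 - 4*n - 16) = n*(n + 1)*(n + 4)*(n^2 - 4) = n*(n + 1)*(n + 2)*(n + 4)*(n - 2)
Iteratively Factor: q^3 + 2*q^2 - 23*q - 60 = (q + 4)*(q^2 - 2*q - 15) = (q + 3)*(q + 4)*(q - 5)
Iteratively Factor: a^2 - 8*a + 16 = (a - 4)*(a - 4)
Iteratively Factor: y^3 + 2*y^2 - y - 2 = (y + 1)*(y^2 + y - 2) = (y - 1)*(y + 1)*(y + 2)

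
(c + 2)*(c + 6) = c^2 + 8*c + 12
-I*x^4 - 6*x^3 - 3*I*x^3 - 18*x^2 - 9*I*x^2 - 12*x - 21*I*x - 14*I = (x + 1)*(x + 2)*(x - 7*I)*(-I*x + 1)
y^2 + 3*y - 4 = (y - 1)*(y + 4)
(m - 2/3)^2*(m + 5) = m^3 + 11*m^2/3 - 56*m/9 + 20/9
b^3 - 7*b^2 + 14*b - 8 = (b - 4)*(b - 2)*(b - 1)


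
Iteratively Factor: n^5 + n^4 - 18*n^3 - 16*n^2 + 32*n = (n - 1)*(n^4 + 2*n^3 - 16*n^2 - 32*n) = (n - 4)*(n - 1)*(n^3 + 6*n^2 + 8*n) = (n - 4)*(n - 1)*(n + 4)*(n^2 + 2*n) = n*(n - 4)*(n - 1)*(n + 4)*(n + 2)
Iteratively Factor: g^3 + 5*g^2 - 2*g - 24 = (g - 2)*(g^2 + 7*g + 12) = (g - 2)*(g + 3)*(g + 4)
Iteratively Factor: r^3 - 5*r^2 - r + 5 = (r + 1)*(r^2 - 6*r + 5) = (r - 5)*(r + 1)*(r - 1)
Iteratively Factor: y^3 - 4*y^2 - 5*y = (y + 1)*(y^2 - 5*y) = (y - 5)*(y + 1)*(y)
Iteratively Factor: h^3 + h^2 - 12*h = (h)*(h^2 + h - 12) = h*(h - 3)*(h + 4)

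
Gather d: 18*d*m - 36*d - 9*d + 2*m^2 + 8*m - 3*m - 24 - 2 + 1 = d*(18*m - 45) + 2*m^2 + 5*m - 25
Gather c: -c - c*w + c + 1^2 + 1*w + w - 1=-c*w + 2*w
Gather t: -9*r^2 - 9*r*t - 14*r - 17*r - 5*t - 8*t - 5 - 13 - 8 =-9*r^2 - 31*r + t*(-9*r - 13) - 26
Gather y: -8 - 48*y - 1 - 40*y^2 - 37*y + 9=-40*y^2 - 85*y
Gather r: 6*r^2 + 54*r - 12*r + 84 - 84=6*r^2 + 42*r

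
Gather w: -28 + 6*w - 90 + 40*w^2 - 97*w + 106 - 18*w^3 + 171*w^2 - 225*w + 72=-18*w^3 + 211*w^2 - 316*w + 60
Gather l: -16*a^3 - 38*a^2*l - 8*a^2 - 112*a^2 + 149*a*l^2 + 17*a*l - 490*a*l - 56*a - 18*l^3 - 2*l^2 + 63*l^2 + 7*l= -16*a^3 - 120*a^2 - 56*a - 18*l^3 + l^2*(149*a + 61) + l*(-38*a^2 - 473*a + 7)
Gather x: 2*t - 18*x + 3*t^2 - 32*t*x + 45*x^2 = 3*t^2 + 2*t + 45*x^2 + x*(-32*t - 18)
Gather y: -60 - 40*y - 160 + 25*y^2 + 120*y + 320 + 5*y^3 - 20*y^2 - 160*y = 5*y^3 + 5*y^2 - 80*y + 100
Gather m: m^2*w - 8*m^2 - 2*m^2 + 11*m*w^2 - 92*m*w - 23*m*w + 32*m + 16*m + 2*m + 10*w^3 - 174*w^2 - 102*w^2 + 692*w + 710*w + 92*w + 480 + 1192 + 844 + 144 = m^2*(w - 10) + m*(11*w^2 - 115*w + 50) + 10*w^3 - 276*w^2 + 1494*w + 2660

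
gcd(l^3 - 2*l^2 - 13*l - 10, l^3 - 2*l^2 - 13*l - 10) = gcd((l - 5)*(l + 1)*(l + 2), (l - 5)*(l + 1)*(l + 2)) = l^3 - 2*l^2 - 13*l - 10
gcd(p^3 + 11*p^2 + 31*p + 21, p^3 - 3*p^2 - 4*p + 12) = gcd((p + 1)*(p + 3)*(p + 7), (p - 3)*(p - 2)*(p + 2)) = 1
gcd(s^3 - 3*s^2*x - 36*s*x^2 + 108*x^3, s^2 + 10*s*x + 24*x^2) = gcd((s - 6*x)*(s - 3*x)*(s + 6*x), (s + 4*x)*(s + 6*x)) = s + 6*x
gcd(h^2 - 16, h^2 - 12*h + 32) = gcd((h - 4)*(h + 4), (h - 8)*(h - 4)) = h - 4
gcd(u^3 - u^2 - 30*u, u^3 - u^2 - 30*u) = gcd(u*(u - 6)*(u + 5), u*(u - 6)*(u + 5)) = u^3 - u^2 - 30*u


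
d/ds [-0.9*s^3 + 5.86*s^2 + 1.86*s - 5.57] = -2.7*s^2 + 11.72*s + 1.86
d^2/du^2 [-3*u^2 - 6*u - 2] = -6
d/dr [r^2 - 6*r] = 2*r - 6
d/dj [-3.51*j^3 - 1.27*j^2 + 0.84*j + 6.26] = -10.53*j^2 - 2.54*j + 0.84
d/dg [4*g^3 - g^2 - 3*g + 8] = 12*g^2 - 2*g - 3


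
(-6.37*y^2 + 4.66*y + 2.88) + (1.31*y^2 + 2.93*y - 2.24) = -5.06*y^2 + 7.59*y + 0.64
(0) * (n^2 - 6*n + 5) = 0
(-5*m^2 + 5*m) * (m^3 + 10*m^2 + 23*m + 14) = -5*m^5 - 45*m^4 - 65*m^3 + 45*m^2 + 70*m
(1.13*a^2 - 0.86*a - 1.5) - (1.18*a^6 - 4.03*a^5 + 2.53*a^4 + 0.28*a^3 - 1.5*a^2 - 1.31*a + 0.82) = -1.18*a^6 + 4.03*a^5 - 2.53*a^4 - 0.28*a^3 + 2.63*a^2 + 0.45*a - 2.32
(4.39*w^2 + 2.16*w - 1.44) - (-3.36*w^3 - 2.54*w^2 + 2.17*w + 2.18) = 3.36*w^3 + 6.93*w^2 - 0.00999999999999979*w - 3.62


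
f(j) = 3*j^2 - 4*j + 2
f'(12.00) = 68.00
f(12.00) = 386.00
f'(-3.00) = -22.00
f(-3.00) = 41.00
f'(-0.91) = -9.46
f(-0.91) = 8.12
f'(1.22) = 3.32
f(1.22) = 1.59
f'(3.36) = 16.16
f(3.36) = 22.43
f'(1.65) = 5.90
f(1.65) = 3.57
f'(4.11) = 20.66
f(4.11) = 36.24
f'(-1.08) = -10.48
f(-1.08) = 9.82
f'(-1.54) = -13.24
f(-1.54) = 15.27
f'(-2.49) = -18.94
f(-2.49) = 30.56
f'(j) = 6*j - 4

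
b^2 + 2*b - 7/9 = (b - 1/3)*(b + 7/3)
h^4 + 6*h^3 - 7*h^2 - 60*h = h*(h - 3)*(h + 4)*(h + 5)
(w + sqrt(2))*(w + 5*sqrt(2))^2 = w^3 + 11*sqrt(2)*w^2 + 70*w + 50*sqrt(2)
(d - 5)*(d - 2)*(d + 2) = d^3 - 5*d^2 - 4*d + 20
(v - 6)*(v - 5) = v^2 - 11*v + 30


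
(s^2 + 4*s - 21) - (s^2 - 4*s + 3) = 8*s - 24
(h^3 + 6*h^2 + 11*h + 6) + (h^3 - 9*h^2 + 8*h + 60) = 2*h^3 - 3*h^2 + 19*h + 66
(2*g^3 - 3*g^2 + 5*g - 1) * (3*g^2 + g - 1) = 6*g^5 - 7*g^4 + 10*g^3 + 5*g^2 - 6*g + 1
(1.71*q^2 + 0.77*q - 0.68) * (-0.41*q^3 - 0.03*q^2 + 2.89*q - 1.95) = -0.7011*q^5 - 0.367*q^4 + 5.1976*q^3 - 1.0888*q^2 - 3.4667*q + 1.326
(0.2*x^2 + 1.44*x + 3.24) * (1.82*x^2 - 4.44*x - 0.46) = 0.364*x^4 + 1.7328*x^3 - 0.588799999999999*x^2 - 15.048*x - 1.4904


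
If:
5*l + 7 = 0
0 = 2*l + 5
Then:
No Solution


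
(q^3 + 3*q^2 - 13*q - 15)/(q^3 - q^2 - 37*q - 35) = (q - 3)/(q - 7)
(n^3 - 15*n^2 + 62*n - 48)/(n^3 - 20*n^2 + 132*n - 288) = (n - 1)/(n - 6)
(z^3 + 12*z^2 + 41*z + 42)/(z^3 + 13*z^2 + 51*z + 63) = (z + 2)/(z + 3)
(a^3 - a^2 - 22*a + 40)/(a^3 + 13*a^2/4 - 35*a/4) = 4*(a^2 - 6*a + 8)/(a*(4*a - 7))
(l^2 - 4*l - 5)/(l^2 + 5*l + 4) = (l - 5)/(l + 4)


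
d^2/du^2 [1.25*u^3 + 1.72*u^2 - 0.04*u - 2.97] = 7.5*u + 3.44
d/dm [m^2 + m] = 2*m + 1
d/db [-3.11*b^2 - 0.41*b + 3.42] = -6.22*b - 0.41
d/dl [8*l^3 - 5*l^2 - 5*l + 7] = 24*l^2 - 10*l - 5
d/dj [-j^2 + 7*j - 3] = 7 - 2*j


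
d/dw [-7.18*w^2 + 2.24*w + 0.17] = 2.24 - 14.36*w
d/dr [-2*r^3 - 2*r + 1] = -6*r^2 - 2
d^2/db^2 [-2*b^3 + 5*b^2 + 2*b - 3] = 10 - 12*b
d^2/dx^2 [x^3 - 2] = 6*x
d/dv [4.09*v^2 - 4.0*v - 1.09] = 8.18*v - 4.0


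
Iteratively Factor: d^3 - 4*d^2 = (d - 4)*(d^2) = d*(d - 4)*(d)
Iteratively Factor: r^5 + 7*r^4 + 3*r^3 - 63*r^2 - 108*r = (r)*(r^4 + 7*r^3 + 3*r^2 - 63*r - 108) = r*(r - 3)*(r^3 + 10*r^2 + 33*r + 36) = r*(r - 3)*(r + 3)*(r^2 + 7*r + 12) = r*(r - 3)*(r + 3)*(r + 4)*(r + 3)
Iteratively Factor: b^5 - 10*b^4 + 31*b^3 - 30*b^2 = (b - 3)*(b^4 - 7*b^3 + 10*b^2) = (b - 5)*(b - 3)*(b^3 - 2*b^2) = b*(b - 5)*(b - 3)*(b^2 - 2*b) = b^2*(b - 5)*(b - 3)*(b - 2)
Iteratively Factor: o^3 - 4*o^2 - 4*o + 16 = (o + 2)*(o^2 - 6*o + 8) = (o - 4)*(o + 2)*(o - 2)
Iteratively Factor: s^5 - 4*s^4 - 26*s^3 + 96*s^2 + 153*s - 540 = (s + 3)*(s^4 - 7*s^3 - 5*s^2 + 111*s - 180) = (s - 3)*(s + 3)*(s^3 - 4*s^2 - 17*s + 60) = (s - 3)^2*(s + 3)*(s^2 - s - 20) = (s - 5)*(s - 3)^2*(s + 3)*(s + 4)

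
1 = 1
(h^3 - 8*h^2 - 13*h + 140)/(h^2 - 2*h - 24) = (h^2 - 12*h + 35)/(h - 6)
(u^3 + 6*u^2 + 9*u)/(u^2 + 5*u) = (u^2 + 6*u + 9)/(u + 5)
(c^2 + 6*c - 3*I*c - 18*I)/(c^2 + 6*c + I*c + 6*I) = (c - 3*I)/(c + I)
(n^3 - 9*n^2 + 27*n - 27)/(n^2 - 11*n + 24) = (n^2 - 6*n + 9)/(n - 8)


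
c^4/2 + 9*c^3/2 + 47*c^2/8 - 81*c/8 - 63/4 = (c/2 + 1)*(c - 3/2)*(c + 3/2)*(c + 7)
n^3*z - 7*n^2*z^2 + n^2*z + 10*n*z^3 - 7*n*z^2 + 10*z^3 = (n - 5*z)*(n - 2*z)*(n*z + z)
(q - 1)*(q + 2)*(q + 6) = q^3 + 7*q^2 + 4*q - 12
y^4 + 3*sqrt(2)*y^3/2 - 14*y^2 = y^2*(y - 2*sqrt(2))*(y + 7*sqrt(2)/2)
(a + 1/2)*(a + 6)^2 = a^3 + 25*a^2/2 + 42*a + 18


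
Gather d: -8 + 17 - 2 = 7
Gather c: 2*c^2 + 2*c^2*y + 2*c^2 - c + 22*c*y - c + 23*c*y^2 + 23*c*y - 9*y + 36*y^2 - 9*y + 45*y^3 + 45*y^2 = c^2*(2*y + 4) + c*(23*y^2 + 45*y - 2) + 45*y^3 + 81*y^2 - 18*y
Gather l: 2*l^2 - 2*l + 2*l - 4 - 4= 2*l^2 - 8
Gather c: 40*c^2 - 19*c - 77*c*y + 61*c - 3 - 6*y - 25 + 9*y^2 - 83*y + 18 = 40*c^2 + c*(42 - 77*y) + 9*y^2 - 89*y - 10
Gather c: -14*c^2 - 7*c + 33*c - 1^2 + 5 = -14*c^2 + 26*c + 4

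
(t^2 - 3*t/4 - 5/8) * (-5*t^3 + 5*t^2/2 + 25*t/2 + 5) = -5*t^5 + 25*t^4/4 + 55*t^3/4 - 95*t^2/16 - 185*t/16 - 25/8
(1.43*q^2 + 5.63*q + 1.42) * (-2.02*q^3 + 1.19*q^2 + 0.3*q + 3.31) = -2.8886*q^5 - 9.6709*q^4 + 4.2603*q^3 + 8.1121*q^2 + 19.0613*q + 4.7002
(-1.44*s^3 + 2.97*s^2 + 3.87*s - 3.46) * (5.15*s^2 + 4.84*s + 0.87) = -7.416*s^5 + 8.3259*s^4 + 33.0525*s^3 + 3.4957*s^2 - 13.3795*s - 3.0102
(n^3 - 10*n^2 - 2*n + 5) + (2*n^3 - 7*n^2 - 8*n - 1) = 3*n^3 - 17*n^2 - 10*n + 4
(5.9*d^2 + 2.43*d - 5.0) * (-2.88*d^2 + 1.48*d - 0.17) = -16.992*d^4 + 1.7336*d^3 + 16.9934*d^2 - 7.8131*d + 0.85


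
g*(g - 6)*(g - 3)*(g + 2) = g^4 - 7*g^3 + 36*g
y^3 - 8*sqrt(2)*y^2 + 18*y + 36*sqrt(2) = (y - 6*sqrt(2))*(y - 3*sqrt(2))*(y + sqrt(2))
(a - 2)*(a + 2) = a^2 - 4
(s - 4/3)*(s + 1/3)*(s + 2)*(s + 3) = s^4 + 4*s^3 + 5*s^2/9 - 74*s/9 - 8/3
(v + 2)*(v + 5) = v^2 + 7*v + 10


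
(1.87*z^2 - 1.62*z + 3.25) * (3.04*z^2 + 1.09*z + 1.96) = 5.6848*z^4 - 2.8865*z^3 + 11.7794*z^2 + 0.3673*z + 6.37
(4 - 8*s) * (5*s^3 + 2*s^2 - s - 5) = -40*s^4 + 4*s^3 + 16*s^2 + 36*s - 20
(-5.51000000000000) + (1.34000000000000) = -4.17000000000000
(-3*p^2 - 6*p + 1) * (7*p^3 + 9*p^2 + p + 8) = -21*p^5 - 69*p^4 - 50*p^3 - 21*p^2 - 47*p + 8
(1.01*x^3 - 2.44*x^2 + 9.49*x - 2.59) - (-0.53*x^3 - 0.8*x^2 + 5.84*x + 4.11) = 1.54*x^3 - 1.64*x^2 + 3.65*x - 6.7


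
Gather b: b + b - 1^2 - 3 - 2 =2*b - 6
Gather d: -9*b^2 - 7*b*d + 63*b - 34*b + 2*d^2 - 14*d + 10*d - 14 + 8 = -9*b^2 + 29*b + 2*d^2 + d*(-7*b - 4) - 6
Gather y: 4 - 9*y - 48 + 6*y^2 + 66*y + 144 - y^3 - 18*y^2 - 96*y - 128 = -y^3 - 12*y^2 - 39*y - 28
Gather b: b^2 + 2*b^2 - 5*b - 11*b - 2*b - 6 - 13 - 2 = 3*b^2 - 18*b - 21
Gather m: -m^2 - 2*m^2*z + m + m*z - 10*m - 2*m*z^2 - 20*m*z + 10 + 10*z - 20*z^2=m^2*(-2*z - 1) + m*(-2*z^2 - 19*z - 9) - 20*z^2 + 10*z + 10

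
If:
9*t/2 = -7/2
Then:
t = -7/9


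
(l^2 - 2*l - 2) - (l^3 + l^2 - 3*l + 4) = -l^3 + l - 6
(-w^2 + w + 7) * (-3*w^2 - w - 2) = 3*w^4 - 2*w^3 - 20*w^2 - 9*w - 14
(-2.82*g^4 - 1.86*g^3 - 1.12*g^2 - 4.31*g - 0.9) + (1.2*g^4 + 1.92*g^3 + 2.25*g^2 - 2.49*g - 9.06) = -1.62*g^4 + 0.0599999999999998*g^3 + 1.13*g^2 - 6.8*g - 9.96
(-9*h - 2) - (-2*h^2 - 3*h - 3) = 2*h^2 - 6*h + 1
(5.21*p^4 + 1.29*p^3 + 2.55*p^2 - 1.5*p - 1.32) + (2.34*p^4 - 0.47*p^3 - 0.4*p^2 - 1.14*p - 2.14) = 7.55*p^4 + 0.82*p^3 + 2.15*p^2 - 2.64*p - 3.46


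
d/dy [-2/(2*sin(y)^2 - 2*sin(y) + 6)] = (2*sin(y) - 1)*cos(y)/(sin(y)^2 - sin(y) + 3)^2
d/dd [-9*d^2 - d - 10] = -18*d - 1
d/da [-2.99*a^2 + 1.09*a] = 1.09 - 5.98*a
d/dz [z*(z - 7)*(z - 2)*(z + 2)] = 4*z^3 - 21*z^2 - 8*z + 28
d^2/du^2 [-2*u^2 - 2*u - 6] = -4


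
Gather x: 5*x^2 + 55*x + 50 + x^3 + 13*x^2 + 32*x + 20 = x^3 + 18*x^2 + 87*x + 70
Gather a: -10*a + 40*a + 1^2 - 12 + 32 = 30*a + 21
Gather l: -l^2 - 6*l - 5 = -l^2 - 6*l - 5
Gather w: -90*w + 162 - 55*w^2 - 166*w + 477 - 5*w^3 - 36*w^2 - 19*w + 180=-5*w^3 - 91*w^2 - 275*w + 819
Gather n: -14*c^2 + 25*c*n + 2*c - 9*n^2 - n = -14*c^2 + 2*c - 9*n^2 + n*(25*c - 1)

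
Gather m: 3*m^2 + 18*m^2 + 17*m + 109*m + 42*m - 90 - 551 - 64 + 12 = 21*m^2 + 168*m - 693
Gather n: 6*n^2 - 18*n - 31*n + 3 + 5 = 6*n^2 - 49*n + 8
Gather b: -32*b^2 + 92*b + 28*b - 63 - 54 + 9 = -32*b^2 + 120*b - 108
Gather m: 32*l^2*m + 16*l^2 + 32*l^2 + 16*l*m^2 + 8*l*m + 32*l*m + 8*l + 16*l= 48*l^2 + 16*l*m^2 + 24*l + m*(32*l^2 + 40*l)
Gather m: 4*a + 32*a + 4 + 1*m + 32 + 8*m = 36*a + 9*m + 36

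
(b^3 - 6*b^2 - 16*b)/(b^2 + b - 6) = b*(b^2 - 6*b - 16)/(b^2 + b - 6)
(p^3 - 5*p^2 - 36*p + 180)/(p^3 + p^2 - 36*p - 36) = (p - 5)/(p + 1)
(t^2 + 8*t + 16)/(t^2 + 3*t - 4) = (t + 4)/(t - 1)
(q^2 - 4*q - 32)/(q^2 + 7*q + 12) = (q - 8)/(q + 3)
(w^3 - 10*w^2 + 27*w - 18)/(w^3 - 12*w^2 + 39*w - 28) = (w^2 - 9*w + 18)/(w^2 - 11*w + 28)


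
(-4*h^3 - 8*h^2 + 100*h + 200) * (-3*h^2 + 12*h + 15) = 12*h^5 - 24*h^4 - 456*h^3 + 480*h^2 + 3900*h + 3000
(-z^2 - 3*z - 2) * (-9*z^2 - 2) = 9*z^4 + 27*z^3 + 20*z^2 + 6*z + 4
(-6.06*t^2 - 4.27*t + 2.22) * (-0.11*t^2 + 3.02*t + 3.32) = 0.6666*t^4 - 17.8315*t^3 - 33.2588*t^2 - 7.472*t + 7.3704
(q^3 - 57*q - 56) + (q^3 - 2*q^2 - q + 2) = 2*q^3 - 2*q^2 - 58*q - 54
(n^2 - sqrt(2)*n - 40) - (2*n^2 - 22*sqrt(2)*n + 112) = -n^2 + 21*sqrt(2)*n - 152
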